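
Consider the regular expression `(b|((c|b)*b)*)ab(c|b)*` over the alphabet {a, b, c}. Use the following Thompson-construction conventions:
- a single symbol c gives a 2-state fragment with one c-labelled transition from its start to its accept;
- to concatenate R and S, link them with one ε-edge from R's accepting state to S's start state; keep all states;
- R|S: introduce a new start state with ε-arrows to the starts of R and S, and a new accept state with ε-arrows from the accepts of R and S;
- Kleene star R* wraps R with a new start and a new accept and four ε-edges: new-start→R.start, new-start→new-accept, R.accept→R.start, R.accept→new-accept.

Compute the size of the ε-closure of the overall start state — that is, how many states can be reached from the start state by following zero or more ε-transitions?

12

Work bottom-up. For each fragment F, track |ε-closure(F.start)| and whether F's accept lies in that closure (i.e. whether F accepts ε). A single-symbol fragment has closure size 1 and does not accept ε.
  c|b — |ε-closure| = 1 + 1 + 1 = 3 (the new accept is not ε-reachable since no branch accepts ε)
  (c|b)* — new start has ε-edges to the inner start and to the new accept, so |ε-closure| = 2 + 3 = 5
  (c|b)*b — |ε-closure| = 5 + 1 = 6 (closure spills across the concat boundary because the left factor accepts ε)
  ((c|b)*b)* — the star's fresh start ε-reaches both the body's start and the fresh accept: |ε-closure| = 2 + 6 = 8
  b|((c|b)*b)* — |ε-closure| = 1 (new start) + (1 + 8) + 1 (new accept, since some branch ε-reaches its own accept) = 11
  c|b — new start ε-reaches every alternative's start; none of them accept ε, so the new accept is not reached: |ε-closure| = 1 + 1 + 1 = 3
  (c|b)* — the star's fresh start ε-reaches both the body's start and the fresh accept: |ε-closure| = 2 + 3 = 5
  (b|((c|b)*b)*)ab(c|b)* — the left operand accepts ε, so the closure extends into the next operand (via the concat ε-link); |ε-closure| = 11 + 1 = 12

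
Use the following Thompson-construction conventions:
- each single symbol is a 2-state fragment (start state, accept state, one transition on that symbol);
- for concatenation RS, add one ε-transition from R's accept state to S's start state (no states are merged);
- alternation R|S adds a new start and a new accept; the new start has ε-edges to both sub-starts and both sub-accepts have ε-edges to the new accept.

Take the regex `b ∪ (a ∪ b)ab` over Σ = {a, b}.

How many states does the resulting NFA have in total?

14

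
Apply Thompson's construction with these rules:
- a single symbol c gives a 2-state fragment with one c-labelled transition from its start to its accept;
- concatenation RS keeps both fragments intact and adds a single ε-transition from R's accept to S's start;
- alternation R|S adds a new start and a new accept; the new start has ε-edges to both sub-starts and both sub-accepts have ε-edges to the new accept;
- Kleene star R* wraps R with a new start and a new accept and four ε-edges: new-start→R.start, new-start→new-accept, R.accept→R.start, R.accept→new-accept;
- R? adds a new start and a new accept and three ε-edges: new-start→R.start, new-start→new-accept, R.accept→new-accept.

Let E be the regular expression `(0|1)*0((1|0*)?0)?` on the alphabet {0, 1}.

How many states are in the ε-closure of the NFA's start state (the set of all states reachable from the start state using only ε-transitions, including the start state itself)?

6

Work bottom-up. For each fragment F, track |ε-closure(F.start)| and whether F's accept lies in that closure (i.e. whether F accepts ε). A single-symbol fragment has closure size 1 and does not accept ε.
  0|1 — new start ε-reaches every alternative's start; none of them accept ε, so the new accept is not reached: |ε-closure| = 1 + 1 + 1 = 3
  (0|1)* — the star's fresh start ε-reaches both the body's start and the fresh accept: |ε-closure| = 2 + 3 = 5
  0* — the star's fresh start ε-reaches both the body's start and the fresh accept: |ε-closure| = 2 + 1 = 3
  1|0* — new start ε-reaches every alternative's start; at least one alternative accepts ε, so the union's new accept is reached too: |ε-closure| = 1 + 1 + 3 + 1 = 6
  (1|0*)? — new start has ε-edges to the inner start and to the new accept, so |ε-closure| = 2 + 6 = 8
  (1|0*)?0 — |ε-closure| = 8 + 1 = 9 (closure spills across the concat boundary because the left factor accepts ε)
  ((1|0*)?0)? — new start has ε-edges to the inner start and to the new accept, so |ε-closure| = 2 + 9 = 11
  (0|1)*0((1|0*)?0)? — |ε-closure| = 5 + 1 = 6 (closure spills across the concat boundary because the left factor accepts ε)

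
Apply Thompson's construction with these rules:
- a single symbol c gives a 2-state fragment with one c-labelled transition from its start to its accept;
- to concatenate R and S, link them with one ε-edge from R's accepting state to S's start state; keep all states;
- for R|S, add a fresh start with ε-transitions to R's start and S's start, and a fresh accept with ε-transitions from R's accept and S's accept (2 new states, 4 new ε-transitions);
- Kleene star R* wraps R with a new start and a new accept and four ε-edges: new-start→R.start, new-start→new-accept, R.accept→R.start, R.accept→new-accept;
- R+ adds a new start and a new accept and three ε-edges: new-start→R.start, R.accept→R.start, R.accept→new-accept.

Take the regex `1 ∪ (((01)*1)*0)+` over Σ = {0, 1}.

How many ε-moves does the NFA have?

Recursing over subexpressions:
Each of the 5 symbol leaves contributes 0 ε-transitions.
  01 — 1 ε-transition
  (01)* — 5 ε-transitions
  (01)*1 — 6 ε-transitions
  ((01)*1)* — 10 ε-transitions
  ((01)*1)*0 — 11 ε-transitions
  (((01)*1)*0)+ — 14 ε-transitions
  1 ∪ (((01)*1)*0)+ — 18 ε-transitions

18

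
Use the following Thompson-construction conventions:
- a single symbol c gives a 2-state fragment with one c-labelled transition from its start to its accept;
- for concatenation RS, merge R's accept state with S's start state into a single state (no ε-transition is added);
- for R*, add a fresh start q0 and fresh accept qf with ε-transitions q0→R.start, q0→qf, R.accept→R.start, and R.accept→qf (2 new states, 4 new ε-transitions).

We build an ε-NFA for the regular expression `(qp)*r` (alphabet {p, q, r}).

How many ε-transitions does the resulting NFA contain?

Building bottom-up:
Each of the 3 symbol leaves contributes 0 ε-transitions.
  qp : 0 ε-transitions
  (qp)* : 4 ε-transitions
  (qp)*r : 4 ε-transitions

4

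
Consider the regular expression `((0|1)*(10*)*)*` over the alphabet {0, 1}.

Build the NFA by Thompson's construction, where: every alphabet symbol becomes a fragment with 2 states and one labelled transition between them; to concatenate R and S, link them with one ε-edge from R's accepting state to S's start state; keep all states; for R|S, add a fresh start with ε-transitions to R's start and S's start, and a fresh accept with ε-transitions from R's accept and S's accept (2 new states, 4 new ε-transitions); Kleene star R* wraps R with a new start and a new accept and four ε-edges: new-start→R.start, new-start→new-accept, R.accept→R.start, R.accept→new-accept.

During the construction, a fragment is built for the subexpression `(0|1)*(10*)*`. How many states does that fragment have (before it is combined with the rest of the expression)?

16

Fragment for `(0|1)*(10*)*`:
Each of the 4 symbol leaves contributes a 2-state fragment.
  0|1 — 6 states
  (0|1)* — 8 states
  0* — 4 states
  10* — 6 states
  (10*)* — 8 states
  (0|1)*(10*)* — 16 states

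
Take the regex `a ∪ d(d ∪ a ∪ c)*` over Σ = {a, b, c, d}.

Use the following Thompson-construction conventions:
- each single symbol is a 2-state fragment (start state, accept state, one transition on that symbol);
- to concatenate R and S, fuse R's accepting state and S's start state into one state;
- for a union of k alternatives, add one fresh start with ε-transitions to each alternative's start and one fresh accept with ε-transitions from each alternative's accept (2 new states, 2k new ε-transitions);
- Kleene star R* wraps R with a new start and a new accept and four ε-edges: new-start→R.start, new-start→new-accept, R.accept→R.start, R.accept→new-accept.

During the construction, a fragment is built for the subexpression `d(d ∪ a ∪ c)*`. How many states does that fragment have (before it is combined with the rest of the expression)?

Fragment for `d(d ∪ a ∪ c)*`:
Each of the 4 symbol leaves contributes a 2-state fragment.
  d ∪ a ∪ c → 8 states
  (d ∪ a ∪ c)* → 10 states
  d(d ∪ a ∪ c)* → 11 states

11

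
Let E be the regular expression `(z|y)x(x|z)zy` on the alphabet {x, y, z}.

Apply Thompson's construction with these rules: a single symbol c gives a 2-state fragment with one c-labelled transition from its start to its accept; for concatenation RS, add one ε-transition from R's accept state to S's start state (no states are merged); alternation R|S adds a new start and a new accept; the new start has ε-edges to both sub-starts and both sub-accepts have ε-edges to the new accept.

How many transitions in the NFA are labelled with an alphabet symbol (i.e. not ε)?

Building bottom-up:
Each of the 7 symbol leaves contributes exactly 1 symbol transition.
  z|y = 2 symbol transitions
  x|z = 2 symbol transitions
  (z|y)x(x|z)zy = 7 symbol transitions

7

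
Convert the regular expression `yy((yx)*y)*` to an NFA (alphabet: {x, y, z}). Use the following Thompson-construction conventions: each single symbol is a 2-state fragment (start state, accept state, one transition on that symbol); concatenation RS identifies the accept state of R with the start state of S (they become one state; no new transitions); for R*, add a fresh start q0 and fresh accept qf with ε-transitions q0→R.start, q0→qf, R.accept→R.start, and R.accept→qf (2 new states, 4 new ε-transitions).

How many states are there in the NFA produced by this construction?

Building bottom-up:
Each of the 5 symbol leaves contributes a 2-state fragment.
  yx = 3 states
  (yx)* = 5 states
  (yx)*y = 6 states
  ((yx)*y)* = 8 states
  yy((yx)*y)* = 10 states

10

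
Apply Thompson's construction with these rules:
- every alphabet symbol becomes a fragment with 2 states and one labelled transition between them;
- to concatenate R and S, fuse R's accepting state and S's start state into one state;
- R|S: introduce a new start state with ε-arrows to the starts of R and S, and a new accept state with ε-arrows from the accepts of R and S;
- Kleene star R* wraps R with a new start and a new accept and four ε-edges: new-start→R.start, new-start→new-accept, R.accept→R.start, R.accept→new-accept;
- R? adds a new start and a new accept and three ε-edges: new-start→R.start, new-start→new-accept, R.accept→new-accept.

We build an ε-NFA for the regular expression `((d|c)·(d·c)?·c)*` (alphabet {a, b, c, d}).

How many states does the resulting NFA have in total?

13

Building bottom-up:
Each of the 5 symbol leaves contributes a 2-state fragment.
  d|c — 6 states
  d·c — 3 states
  (d·c)? — 5 states
  (d|c)·(d·c)?·c — 11 states
  ((d|c)·(d·c)?·c)* — 13 states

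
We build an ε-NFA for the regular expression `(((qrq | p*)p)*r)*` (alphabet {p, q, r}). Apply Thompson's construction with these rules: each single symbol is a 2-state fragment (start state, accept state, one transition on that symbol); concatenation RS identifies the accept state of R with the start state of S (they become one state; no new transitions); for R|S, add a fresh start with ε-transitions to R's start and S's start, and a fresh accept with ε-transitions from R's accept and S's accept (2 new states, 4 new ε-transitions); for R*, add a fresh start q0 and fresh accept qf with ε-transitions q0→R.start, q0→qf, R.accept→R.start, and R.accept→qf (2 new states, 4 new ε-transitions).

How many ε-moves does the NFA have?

16

Bottom-up over the parse tree:
Each of the 6 symbol leaves contributes 0 ε-transitions.
  qrq : 0 ε-transitions
  p* : 4 ε-transitions
  qrq | p* : 8 ε-transitions
  (qrq | p*)p : 8 ε-transitions
  ((qrq | p*)p)* : 12 ε-transitions
  ((qrq | p*)p)*r : 12 ε-transitions
  (((qrq | p*)p)*r)* : 16 ε-transitions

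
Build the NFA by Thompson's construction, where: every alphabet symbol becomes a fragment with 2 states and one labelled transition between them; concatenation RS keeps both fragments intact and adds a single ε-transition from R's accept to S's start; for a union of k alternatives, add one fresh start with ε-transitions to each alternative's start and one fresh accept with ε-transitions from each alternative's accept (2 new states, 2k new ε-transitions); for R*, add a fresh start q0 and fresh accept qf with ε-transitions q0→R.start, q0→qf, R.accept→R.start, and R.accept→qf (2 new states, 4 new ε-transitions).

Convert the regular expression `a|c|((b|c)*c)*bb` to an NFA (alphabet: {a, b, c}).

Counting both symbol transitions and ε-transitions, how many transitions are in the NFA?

Recursing over subexpressions:
Each of the 7 symbol leaves contributes 1 transition (1 symbol, 0 ε).
  b|c : 6 transitions (2 symbol, 4 ε)
  (b|c)* : 10 transitions (2 symbol, 8 ε)
  (b|c)*c : 12 transitions (3 symbol, 9 ε)
  ((b|c)*c)* : 16 transitions (3 symbol, 13 ε)
  ((b|c)*c)*bb : 20 transitions (5 symbol, 15 ε)
  a|c|((b|c)*c)*bb : 28 transitions (7 symbol, 21 ε)

28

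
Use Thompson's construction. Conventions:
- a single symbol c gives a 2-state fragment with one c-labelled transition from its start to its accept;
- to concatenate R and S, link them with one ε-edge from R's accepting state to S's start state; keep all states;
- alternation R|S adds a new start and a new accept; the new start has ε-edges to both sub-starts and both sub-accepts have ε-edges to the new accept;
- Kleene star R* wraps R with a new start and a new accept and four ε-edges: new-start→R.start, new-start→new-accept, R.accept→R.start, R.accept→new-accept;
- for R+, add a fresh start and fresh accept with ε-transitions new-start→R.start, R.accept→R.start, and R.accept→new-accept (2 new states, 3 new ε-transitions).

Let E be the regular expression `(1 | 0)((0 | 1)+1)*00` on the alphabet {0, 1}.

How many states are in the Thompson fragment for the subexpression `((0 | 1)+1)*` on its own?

Fragment for `((0 | 1)+1)*`:
Each of the 3 symbol leaves contributes a 2-state fragment.
  0 | 1 → 6 states
  (0 | 1)+ → 8 states
  (0 | 1)+1 → 10 states
  ((0 | 1)+1)* → 12 states

12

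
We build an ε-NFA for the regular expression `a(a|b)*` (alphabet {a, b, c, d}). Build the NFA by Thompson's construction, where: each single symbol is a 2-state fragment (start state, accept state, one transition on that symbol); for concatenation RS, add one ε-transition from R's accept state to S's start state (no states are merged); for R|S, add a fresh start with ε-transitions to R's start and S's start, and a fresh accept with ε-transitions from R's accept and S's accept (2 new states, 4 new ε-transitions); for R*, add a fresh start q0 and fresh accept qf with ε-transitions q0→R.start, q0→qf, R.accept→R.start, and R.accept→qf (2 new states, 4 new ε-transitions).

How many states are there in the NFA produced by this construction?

10

Per subexpression:
Each of the 3 symbol leaves contributes a 2-state fragment.
  a|b → 6 states
  (a|b)* → 8 states
  a(a|b)* → 10 states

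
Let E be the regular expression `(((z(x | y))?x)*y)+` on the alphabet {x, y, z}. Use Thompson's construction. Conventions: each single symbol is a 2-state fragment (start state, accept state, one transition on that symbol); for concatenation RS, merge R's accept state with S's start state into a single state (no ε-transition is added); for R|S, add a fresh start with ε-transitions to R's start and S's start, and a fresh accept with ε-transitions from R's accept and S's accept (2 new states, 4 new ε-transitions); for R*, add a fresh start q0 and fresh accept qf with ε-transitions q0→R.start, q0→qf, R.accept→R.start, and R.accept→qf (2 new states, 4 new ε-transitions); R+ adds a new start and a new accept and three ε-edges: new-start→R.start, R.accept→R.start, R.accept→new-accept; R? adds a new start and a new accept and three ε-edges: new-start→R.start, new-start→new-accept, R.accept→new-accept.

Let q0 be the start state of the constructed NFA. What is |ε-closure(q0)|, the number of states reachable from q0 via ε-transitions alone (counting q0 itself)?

6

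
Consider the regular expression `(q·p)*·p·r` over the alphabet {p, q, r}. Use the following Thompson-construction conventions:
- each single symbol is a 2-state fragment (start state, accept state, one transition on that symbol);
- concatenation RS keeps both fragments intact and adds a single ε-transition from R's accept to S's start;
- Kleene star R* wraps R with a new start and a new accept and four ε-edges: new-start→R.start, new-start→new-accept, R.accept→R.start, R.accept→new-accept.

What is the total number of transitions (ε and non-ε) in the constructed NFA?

11

Per subexpression:
Each of the 4 symbol leaves contributes 1 transition (1 symbol, 0 ε).
  q·p — 3 transitions (2 symbol, 1 ε)
  (q·p)* — 7 transitions (2 symbol, 5 ε)
  (q·p)*·p·r — 11 transitions (4 symbol, 7 ε)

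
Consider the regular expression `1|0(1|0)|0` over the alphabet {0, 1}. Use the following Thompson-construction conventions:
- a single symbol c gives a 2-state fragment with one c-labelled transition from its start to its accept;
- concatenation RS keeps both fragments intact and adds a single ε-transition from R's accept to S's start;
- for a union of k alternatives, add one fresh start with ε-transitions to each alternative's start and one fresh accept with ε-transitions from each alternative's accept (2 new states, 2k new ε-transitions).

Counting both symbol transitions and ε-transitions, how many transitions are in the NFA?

16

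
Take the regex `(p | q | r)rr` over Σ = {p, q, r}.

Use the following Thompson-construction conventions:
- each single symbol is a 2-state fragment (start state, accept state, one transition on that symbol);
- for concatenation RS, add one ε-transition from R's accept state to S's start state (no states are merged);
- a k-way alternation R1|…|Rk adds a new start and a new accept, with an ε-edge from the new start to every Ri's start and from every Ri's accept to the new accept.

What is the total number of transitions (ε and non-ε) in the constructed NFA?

13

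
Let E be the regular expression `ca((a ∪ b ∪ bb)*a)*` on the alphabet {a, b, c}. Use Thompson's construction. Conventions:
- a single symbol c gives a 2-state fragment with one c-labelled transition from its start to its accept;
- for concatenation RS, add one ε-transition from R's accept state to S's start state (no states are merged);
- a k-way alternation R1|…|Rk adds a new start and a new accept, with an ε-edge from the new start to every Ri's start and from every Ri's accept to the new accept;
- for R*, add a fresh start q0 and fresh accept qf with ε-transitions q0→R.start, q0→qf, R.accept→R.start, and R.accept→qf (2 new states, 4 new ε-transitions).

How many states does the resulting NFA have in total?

Bottom-up over the parse tree:
Each of the 7 symbol leaves contributes a 2-state fragment.
  bb → 4 states
  a ∪ b ∪ bb → 10 states
  (a ∪ b ∪ bb)* → 12 states
  (a ∪ b ∪ bb)*a → 14 states
  ((a ∪ b ∪ bb)*a)* → 16 states
  ca((a ∪ b ∪ bb)*a)* → 20 states

20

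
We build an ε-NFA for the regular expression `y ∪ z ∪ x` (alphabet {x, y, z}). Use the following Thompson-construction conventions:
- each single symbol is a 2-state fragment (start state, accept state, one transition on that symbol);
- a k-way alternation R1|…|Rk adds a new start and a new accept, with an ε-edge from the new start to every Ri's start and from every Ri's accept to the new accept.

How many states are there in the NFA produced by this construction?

8

Per subexpression:
Each of the 3 symbol leaves contributes a 2-state fragment.
  y ∪ z ∪ x → 8 states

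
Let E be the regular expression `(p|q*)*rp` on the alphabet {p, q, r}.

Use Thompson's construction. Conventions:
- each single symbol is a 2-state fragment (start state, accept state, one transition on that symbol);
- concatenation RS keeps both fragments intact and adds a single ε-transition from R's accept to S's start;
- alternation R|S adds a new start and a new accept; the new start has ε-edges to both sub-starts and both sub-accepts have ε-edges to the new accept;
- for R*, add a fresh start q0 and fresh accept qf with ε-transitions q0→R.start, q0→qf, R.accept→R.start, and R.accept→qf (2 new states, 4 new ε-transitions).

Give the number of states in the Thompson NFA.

Bottom-up over the parse tree:
Each of the 4 symbol leaves contributes a 2-state fragment.
  q* : 4 states
  p|q* : 8 states
  (p|q*)* : 10 states
  (p|q*)*rp : 14 states

14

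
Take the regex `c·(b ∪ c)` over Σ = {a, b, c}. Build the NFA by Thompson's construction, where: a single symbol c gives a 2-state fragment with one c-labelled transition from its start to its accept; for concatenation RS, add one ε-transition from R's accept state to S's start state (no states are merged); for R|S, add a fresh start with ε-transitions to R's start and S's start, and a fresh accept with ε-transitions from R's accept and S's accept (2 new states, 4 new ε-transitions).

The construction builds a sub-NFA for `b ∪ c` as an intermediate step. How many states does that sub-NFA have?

Fragment for `b ∪ c`:
Each of the 2 symbol leaves contributes a 2-state fragment.
  b ∪ c : 6 states

6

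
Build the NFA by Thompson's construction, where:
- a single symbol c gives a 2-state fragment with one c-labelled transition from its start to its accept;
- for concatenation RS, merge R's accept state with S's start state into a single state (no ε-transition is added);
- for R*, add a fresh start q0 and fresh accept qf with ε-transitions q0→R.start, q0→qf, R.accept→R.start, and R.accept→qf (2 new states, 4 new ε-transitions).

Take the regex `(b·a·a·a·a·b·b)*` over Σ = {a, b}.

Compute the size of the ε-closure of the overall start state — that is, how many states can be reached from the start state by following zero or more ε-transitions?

Compute the ε-closure size of each fragment's start state recursively; a symbol fragment's start has no outgoing ε-edge, so its closure is just itself (size 1).
  b·a·a·a·a·b·b : |ε-closure| equals the left operand's closure size = 1 (its accept is not ε-reachable, so the closure stops there)
  (b·a·a·a·a·b·b)* : |ε-closure| = 1 (new start) + 1 (body) + 1 (new accept) = 3

3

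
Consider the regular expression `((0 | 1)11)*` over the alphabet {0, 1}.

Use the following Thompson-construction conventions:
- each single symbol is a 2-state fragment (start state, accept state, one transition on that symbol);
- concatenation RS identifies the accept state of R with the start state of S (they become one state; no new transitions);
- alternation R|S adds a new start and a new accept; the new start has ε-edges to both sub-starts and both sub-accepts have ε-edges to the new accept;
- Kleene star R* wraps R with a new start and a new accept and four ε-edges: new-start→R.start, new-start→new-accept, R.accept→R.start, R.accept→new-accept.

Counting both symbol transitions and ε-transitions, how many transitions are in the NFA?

By structural recursion:
Each of the 4 symbol leaves contributes 1 transition (1 symbol, 0 ε).
  0 | 1 → 6 transitions (2 symbol, 4 ε)
  (0 | 1)11 → 8 transitions (4 symbol, 4 ε)
  ((0 | 1)11)* → 12 transitions (4 symbol, 8 ε)

12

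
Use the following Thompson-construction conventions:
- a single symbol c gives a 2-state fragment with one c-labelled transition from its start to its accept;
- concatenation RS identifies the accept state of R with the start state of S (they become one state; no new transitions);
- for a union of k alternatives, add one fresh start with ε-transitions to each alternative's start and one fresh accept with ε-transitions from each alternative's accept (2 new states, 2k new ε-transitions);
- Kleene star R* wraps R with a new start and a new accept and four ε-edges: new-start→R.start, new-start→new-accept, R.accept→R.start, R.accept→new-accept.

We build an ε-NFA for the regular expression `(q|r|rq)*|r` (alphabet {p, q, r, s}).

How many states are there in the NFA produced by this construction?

Building bottom-up:
Each of the 5 symbol leaves contributes a 2-state fragment.
  rq — 3 states
  q|r|rq — 9 states
  (q|r|rq)* — 11 states
  (q|r|rq)*|r — 15 states

15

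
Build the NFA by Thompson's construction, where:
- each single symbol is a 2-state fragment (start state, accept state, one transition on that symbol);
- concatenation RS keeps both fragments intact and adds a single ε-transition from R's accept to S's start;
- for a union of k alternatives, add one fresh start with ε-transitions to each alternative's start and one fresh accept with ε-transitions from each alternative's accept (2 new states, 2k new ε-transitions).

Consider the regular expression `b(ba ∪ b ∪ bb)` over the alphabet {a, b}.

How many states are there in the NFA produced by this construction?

Recursing over subexpressions:
Each of the 6 symbol leaves contributes a 2-state fragment.
  ba : 4 states
  bb : 4 states
  ba ∪ b ∪ bb : 12 states
  b(ba ∪ b ∪ bb) : 14 states

14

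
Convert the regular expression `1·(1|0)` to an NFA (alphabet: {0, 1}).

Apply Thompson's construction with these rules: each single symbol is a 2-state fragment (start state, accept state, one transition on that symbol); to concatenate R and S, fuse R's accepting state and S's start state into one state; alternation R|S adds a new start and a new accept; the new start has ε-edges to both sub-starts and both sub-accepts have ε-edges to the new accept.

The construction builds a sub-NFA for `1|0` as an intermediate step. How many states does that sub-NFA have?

Fragment for `1|0`:
Each of the 2 symbol leaves contributes a 2-state fragment.
  1|0 = 6 states

6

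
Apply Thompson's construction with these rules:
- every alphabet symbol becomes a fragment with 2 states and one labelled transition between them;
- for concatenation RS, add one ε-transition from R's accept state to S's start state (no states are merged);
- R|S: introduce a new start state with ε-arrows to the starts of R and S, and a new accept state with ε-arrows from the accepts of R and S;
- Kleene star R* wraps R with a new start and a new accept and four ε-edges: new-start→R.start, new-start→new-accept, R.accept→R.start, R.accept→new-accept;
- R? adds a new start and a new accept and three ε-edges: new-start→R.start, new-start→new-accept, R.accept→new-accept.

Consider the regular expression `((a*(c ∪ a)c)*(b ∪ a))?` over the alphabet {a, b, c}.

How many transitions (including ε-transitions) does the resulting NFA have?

28

Bottom-up over the parse tree:
Each of the 6 symbol leaves contributes 1 transition (1 symbol, 0 ε).
  a* → 5 transitions (1 symbol, 4 ε)
  c ∪ a → 6 transitions (2 symbol, 4 ε)
  a*(c ∪ a)c → 14 transitions (4 symbol, 10 ε)
  (a*(c ∪ a)c)* → 18 transitions (4 symbol, 14 ε)
  b ∪ a → 6 transitions (2 symbol, 4 ε)
  (a*(c ∪ a)c)*(b ∪ a) → 25 transitions (6 symbol, 19 ε)
  ((a*(c ∪ a)c)*(b ∪ a))? → 28 transitions (6 symbol, 22 ε)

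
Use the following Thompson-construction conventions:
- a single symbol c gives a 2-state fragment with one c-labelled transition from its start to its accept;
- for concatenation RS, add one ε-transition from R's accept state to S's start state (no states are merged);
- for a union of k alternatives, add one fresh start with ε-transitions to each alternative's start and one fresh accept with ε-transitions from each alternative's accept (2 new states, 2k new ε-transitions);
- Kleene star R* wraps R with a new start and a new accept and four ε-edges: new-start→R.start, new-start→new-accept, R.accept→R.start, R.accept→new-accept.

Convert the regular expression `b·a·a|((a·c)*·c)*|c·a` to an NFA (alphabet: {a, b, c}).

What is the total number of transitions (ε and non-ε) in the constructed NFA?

27

By structural recursion:
Each of the 8 symbol leaves contributes 1 transition (1 symbol, 0 ε).
  b·a·a : 5 transitions (3 symbol, 2 ε)
  a·c : 3 transitions (2 symbol, 1 ε)
  (a·c)* : 7 transitions (2 symbol, 5 ε)
  (a·c)*·c : 9 transitions (3 symbol, 6 ε)
  ((a·c)*·c)* : 13 transitions (3 symbol, 10 ε)
  c·a : 3 transitions (2 symbol, 1 ε)
  b·a·a|((a·c)*·c)*|c·a : 27 transitions (8 symbol, 19 ε)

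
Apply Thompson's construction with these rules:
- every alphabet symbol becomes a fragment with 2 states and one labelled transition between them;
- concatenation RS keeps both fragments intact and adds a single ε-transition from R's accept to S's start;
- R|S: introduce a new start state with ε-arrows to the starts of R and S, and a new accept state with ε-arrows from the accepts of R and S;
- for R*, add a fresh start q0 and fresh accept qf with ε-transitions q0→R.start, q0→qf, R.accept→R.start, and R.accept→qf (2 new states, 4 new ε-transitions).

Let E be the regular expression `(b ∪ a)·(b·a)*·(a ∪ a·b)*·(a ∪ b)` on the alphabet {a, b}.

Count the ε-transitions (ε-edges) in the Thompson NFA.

25

Per subexpression:
Each of the 9 symbol leaves contributes 0 ε-transitions.
  b ∪ a : 4 ε-transitions
  b·a : 1 ε-transition
  (b·a)* : 5 ε-transitions
  a·b : 1 ε-transition
  a ∪ a·b : 5 ε-transitions
  (a ∪ a·b)* : 9 ε-transitions
  a ∪ b : 4 ε-transitions
  (b ∪ a)·(b·a)*·(a ∪ a·b)*·(a ∪ b) : 25 ε-transitions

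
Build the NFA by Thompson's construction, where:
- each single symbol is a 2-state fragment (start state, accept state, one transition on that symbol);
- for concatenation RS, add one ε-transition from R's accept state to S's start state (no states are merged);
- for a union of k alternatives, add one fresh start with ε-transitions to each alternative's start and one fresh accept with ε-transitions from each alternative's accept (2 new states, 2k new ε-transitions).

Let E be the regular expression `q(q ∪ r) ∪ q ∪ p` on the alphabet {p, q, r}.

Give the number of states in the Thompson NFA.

Recursing over subexpressions:
Each of the 5 symbol leaves contributes a 2-state fragment.
  q ∪ r : 6 states
  q(q ∪ r) : 8 states
  q(q ∪ r) ∪ q ∪ p : 14 states

14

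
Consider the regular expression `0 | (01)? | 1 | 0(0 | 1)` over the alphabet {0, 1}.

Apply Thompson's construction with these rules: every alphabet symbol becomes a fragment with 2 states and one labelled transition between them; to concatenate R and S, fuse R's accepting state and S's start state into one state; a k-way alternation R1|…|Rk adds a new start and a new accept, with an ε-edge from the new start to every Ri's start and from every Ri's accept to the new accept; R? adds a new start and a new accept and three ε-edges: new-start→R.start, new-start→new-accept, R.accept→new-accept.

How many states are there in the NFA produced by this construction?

Bottom-up over the parse tree:
Each of the 7 symbol leaves contributes a 2-state fragment.
  01 — 3 states
  (01)? — 5 states
  0 | 1 — 6 states
  0(0 | 1) — 7 states
  0 | (01)? | 1 | 0(0 | 1) — 18 states

18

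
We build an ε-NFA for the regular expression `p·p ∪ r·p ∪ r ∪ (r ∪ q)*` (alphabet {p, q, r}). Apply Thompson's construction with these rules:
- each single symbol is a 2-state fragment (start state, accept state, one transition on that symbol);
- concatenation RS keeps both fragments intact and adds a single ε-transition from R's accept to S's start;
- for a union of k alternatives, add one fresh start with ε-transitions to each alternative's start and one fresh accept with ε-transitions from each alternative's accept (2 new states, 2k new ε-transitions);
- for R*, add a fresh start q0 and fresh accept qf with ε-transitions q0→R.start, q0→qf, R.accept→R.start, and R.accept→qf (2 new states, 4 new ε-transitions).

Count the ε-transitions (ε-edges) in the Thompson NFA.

18

Recursing over subexpressions:
Each of the 7 symbol leaves contributes 0 ε-transitions.
  p·p — 1 ε-transition
  r·p — 1 ε-transition
  r ∪ q — 4 ε-transitions
  (r ∪ q)* — 8 ε-transitions
  p·p ∪ r·p ∪ r ∪ (r ∪ q)* — 18 ε-transitions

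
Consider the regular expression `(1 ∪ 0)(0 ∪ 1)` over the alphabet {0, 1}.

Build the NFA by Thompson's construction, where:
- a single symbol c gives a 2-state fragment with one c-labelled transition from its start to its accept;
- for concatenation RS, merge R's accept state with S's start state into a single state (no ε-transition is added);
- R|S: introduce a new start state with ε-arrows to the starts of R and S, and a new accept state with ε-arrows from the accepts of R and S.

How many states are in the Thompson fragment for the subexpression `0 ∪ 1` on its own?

6

Fragment for `0 ∪ 1`:
Each of the 2 symbol leaves contributes a 2-state fragment.
  0 ∪ 1 — 6 states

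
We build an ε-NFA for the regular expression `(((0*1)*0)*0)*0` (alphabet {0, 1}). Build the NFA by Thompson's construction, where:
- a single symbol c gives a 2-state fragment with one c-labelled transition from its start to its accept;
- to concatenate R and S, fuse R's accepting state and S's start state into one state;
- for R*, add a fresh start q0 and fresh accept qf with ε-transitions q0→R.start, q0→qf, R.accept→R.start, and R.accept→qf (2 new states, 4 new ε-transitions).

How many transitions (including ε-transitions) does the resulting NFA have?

21

Per subexpression:
Each of the 5 symbol leaves contributes 1 transition (1 symbol, 0 ε).
  0* — 5 transitions (1 symbol, 4 ε)
  0*1 — 6 transitions (2 symbol, 4 ε)
  (0*1)* — 10 transitions (2 symbol, 8 ε)
  (0*1)*0 — 11 transitions (3 symbol, 8 ε)
  ((0*1)*0)* — 15 transitions (3 symbol, 12 ε)
  ((0*1)*0)*0 — 16 transitions (4 symbol, 12 ε)
  (((0*1)*0)*0)* — 20 transitions (4 symbol, 16 ε)
  (((0*1)*0)*0)*0 — 21 transitions (5 symbol, 16 ε)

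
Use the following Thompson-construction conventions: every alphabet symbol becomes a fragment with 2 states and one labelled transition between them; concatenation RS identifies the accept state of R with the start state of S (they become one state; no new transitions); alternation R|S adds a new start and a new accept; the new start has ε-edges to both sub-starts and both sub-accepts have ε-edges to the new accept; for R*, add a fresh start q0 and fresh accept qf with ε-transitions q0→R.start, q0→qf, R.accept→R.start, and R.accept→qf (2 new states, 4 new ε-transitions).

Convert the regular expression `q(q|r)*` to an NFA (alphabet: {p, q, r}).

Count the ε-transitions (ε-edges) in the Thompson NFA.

8

By structural recursion:
Each of the 3 symbol leaves contributes 0 ε-transitions.
  q|r — 4 ε-transitions
  (q|r)* — 8 ε-transitions
  q(q|r)* — 8 ε-transitions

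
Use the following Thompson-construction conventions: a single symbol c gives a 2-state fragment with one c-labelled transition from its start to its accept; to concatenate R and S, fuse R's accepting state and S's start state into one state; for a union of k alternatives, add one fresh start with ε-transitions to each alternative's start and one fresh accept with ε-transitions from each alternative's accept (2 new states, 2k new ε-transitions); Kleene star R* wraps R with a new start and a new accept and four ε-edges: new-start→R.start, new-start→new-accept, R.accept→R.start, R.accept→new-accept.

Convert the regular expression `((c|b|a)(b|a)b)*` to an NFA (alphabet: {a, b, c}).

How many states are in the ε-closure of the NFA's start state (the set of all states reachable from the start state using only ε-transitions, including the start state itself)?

Compute the ε-closure size of each fragment's start state recursively; a symbol fragment's start has no outgoing ε-edge, so its closure is just itself (size 1).
  c|b|a — |ε-closure| = 1 + 1 + 1 + 1 = 4 (the new accept is not ε-reachable since no branch accepts ε)
  b|a — |ε-closure| = 1 + 1 + 1 = 3 (the new accept is not ε-reachable since no branch accepts ε)
  (c|b|a)(b|a)b — |ε-closure| equals the left operand's closure size = 4 (its accept is not ε-reachable, so the closure stops there)
  ((c|b|a)(b|a)b)* — the star's fresh start ε-reaches both the body's start and the fresh accept: |ε-closure| = 2 + 4 = 6

6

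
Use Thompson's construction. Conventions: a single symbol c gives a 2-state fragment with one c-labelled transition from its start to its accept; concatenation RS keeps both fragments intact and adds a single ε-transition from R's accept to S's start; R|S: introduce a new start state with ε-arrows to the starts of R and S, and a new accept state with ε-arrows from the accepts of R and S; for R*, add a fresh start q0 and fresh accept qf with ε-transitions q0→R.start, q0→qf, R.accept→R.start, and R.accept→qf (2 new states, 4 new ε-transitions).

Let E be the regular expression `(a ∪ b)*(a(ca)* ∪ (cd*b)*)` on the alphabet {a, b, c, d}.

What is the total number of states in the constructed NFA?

28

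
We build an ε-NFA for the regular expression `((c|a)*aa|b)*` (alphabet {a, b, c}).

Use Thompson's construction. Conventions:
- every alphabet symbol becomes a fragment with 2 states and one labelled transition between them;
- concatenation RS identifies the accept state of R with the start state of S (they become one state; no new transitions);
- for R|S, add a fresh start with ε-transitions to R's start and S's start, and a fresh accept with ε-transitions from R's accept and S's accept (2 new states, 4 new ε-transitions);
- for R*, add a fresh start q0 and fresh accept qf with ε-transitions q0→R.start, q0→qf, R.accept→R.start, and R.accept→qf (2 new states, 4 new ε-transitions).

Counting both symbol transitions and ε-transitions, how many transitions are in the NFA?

Recursing over subexpressions:
Each of the 5 symbol leaves contributes 1 transition (1 symbol, 0 ε).
  c|a → 6 transitions (2 symbol, 4 ε)
  (c|a)* → 10 transitions (2 symbol, 8 ε)
  (c|a)*aa → 12 transitions (4 symbol, 8 ε)
  (c|a)*aa|b → 17 transitions (5 symbol, 12 ε)
  ((c|a)*aa|b)* → 21 transitions (5 symbol, 16 ε)

21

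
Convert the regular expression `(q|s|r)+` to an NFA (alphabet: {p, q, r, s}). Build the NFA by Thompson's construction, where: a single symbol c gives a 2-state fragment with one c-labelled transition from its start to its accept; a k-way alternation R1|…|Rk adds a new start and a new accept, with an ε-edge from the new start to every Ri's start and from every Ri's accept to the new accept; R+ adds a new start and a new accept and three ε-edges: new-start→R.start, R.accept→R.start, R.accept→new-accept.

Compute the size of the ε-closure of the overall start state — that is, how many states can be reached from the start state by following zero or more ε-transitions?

Work bottom-up. For each fragment F, track |ε-closure(F.start)| and whether F's accept lies in that closure (i.e. whether F accepts ε). A single-symbol fragment has closure size 1 and does not accept ε.
  q|s|r → |ε-closure| = 1 + 1 + 1 + 1 = 4 (the new accept is not ε-reachable since no branch accepts ε)
  (q|s|r)+ → new start ε-reaches only the body's start; the new accept needs a symbol first: |ε-closure| = 1 + 4 = 5

5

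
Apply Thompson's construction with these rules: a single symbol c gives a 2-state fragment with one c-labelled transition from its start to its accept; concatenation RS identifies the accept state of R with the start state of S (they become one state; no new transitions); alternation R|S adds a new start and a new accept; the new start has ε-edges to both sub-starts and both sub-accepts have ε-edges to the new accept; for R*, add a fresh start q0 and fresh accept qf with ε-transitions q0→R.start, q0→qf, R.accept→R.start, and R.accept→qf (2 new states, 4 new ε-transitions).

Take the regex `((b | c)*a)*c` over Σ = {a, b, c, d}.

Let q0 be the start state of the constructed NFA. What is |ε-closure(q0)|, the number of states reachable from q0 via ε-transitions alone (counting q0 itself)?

Compute the ε-closure size of each fragment's start state recursively; a symbol fragment's start has no outgoing ε-edge, so its closure is just itself (size 1).
  b | c → C = 1 + 1 + 1 = 3 (the new accept is not ε-reachable since no branch accepts ε)
  (b | c)* → C = 1 (new start) + 3 (body) + 1 (new accept) = 5
  (b | c)*a → C = 5 + (1−1) = 5 (closure spills across the concat boundary because the left factor accepts ε)
  ((b | c)*a)* → C = 1 (new start) + 5 (body) + 1 (new accept) = 7
  ((b | c)*a)*c → C = 7 + (1−1) = 7 (closure spills across the concat boundary because the left factor accepts ε)

7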